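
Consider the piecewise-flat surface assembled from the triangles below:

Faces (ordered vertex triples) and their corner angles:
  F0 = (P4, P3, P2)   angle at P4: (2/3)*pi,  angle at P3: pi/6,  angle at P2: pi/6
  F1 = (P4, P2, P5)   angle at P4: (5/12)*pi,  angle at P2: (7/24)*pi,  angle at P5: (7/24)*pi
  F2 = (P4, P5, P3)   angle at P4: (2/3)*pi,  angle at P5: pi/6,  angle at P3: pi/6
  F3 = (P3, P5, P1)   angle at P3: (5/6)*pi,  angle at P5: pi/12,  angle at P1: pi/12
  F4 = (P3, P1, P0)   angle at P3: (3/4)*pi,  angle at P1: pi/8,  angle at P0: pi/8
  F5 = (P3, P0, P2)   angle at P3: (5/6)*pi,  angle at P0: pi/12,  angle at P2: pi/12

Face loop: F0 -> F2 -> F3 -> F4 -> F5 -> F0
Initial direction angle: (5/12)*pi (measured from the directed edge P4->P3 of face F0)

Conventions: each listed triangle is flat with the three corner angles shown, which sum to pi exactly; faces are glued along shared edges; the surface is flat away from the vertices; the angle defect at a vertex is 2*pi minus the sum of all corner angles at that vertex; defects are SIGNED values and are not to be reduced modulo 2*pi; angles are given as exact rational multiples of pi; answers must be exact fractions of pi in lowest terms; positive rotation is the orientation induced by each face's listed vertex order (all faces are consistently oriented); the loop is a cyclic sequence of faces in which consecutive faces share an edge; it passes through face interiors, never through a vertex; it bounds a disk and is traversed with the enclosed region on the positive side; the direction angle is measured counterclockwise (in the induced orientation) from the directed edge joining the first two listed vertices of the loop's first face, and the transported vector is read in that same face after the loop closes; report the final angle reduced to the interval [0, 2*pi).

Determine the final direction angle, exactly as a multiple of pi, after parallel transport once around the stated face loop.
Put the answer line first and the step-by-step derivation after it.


Answer: final direction angle = (5/3)*pi

enclosed vertex P3: corner angles sum to (11/4)*pi, defect = 2*pi - (11/4)*pi = (-3/4)*pi
holonomy = initial angle + sum of enclosed defects (mod 2*pi), positive in the induced orientation
final angle = (5/12)*pi - (3/4)*pi = (5/3)*pi (mod 2*pi)


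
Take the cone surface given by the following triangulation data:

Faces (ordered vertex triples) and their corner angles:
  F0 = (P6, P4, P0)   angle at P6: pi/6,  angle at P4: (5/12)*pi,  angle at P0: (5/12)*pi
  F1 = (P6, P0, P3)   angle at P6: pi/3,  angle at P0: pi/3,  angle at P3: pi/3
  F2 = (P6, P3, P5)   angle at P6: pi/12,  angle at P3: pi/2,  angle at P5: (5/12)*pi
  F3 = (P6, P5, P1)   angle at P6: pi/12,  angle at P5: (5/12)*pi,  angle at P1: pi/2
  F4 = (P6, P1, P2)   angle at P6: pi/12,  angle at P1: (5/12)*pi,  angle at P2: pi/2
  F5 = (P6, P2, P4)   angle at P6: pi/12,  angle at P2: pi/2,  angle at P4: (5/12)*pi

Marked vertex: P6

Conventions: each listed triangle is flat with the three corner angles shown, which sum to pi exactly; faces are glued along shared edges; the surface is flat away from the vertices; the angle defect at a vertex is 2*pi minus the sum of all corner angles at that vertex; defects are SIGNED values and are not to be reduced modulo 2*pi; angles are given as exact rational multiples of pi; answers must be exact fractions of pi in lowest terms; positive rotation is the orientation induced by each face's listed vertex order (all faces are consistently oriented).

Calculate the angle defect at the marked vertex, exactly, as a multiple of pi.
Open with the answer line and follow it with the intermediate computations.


Answer: defect(P6) = (7/6)*pi

Sum of corner angles at P6: (5/6)*pi
defect = 2*pi - (5/6)*pi


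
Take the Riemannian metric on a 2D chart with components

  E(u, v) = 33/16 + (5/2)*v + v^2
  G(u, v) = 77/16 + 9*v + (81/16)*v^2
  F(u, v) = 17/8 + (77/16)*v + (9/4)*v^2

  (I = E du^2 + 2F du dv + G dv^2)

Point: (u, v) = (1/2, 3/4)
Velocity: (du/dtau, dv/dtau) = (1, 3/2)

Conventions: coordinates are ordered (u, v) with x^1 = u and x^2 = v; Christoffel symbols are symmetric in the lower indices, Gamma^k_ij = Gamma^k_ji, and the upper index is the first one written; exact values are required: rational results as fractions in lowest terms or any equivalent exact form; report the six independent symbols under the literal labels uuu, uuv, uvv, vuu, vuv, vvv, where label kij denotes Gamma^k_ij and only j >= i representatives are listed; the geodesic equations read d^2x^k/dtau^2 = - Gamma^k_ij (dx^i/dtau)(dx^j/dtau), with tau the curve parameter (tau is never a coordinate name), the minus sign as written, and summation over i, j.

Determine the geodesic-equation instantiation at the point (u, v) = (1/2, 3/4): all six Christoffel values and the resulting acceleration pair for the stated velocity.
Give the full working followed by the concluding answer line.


E = 9/2, F = 7, G = 3689/256 at the point
E_u = 0, E_v = 4, F_u = 0, F_v = 131/16, G_u = 0, G_v = 531/32
EG - F^2 = 8113/512;  g^inv = (512/8113) * [[3689/256, -7], [-7, 9/2]]
first-kind symbols [ij,l] = (1/2)(d_i g_jl + d_j g_il - d_l g_ij): [uu,u] = E_u/2 = 0, [uu,v] = F_u - E_v/2 = -2, [uv,u] = E_v/2 = 2, [uv,v] = G_u/2 = 0, [vv,u] = F_v - G_u/2 = 131/16, [vv,v] = G_v/2 = 531/64
Gamma^u_ij = (G*[ij,u] - F*[ij,v])/(EG - F^2), Gamma^v_ij = (E*[ij,v] - F*[ij,u])/(EG - F^2)
Gamma_uuu = 1024/1159, Gamma_uuv = 2108/1159, Gamma_uvv = 35053/9272, Gamma_vuu = -4608/8113, Gamma_vuv = -1024/1159, Gamma_vvv = -10228/8113
d^2u/dtau^2 = -(Gamma_uuu*(1)^2 + 2*Gamma_uuv*(1)*(3/2) + Gamma_uvv*(3/2)^2) = -550613/37088
d^2v/dtau^2 = -(Gamma_vuu*(1)^2 + 2*Gamma_vuv*(1)*(3/2) + Gamma_vvv*(3/2)^2) = 49125/8113

Answer: Gamma_uuu = 1024/1159, Gamma_uuv = 2108/1159, Gamma_uvv = 35053/9272, Gamma_vuu = -4608/8113, Gamma_vuv = -1024/1159, Gamma_vvv = -10228/8113; accelerations (d^2u/dtau^2, d^2v/dtau^2) = (-550613/37088, 49125/8113)


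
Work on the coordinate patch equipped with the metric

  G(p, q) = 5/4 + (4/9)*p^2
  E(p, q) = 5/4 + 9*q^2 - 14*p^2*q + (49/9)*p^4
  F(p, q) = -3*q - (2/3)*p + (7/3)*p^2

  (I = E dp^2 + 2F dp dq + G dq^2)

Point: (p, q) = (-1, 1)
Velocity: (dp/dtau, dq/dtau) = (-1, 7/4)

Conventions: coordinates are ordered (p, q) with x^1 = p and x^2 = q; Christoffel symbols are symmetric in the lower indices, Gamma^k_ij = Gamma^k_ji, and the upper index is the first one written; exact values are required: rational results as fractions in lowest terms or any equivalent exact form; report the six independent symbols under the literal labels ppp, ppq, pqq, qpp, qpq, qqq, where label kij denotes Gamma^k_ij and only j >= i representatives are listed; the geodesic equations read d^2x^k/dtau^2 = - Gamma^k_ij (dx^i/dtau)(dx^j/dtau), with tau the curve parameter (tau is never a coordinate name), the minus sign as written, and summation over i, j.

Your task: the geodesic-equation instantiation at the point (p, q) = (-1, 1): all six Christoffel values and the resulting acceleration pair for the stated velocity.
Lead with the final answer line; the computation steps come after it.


Answer: Gamma_ppp = 112/61, Gamma_ppq = 72/61, Gamma_pqq = -92/61, Gamma_qpp = -264/61, Gamma_qpq = -16/61, Gamma_qqq = 0; accelerations (d^2p/dtau^2, d^2q/dtau^2) = (1687/244, 208/61)

E = 61/36, F = 0, G = 61/36 at the point
E_p = 56/9, E_q = 4, F_p = -16/3, F_q = -3, G_p = -8/9, G_q = 0
EG - F^2 = 3721/1296;  g^inv = (1296/3721) * [[61/36, 0], [0, 61/36]]
first-kind symbols [ij,l] = (1/2)(d_i g_jl + d_j g_il - d_l g_ij): [pp,p] = E_p/2 = 28/9, [pp,q] = F_p - E_q/2 = -22/3, [pq,p] = E_q/2 = 2, [pq,q] = G_p/2 = -4/9, [qq,p] = F_q - G_p/2 = -23/9, [qq,q] = G_q/2 = 0
Gamma^p_ij = (G*[ij,p] - F*[ij,q])/(EG - F^2), Gamma^q_ij = (E*[ij,q] - F*[ij,p])/(EG - F^2)
Gamma_ppp = 112/61, Gamma_ppq = 72/61, Gamma_pqq = -92/61, Gamma_qpp = -264/61, Gamma_qpq = -16/61, Gamma_qqq = 0
d^2p/dtau^2 = -(Gamma_ppp*(-1)^2 + 2*Gamma_ppq*(-1)*(7/4) + Gamma_pqq*(7/4)^2) = 1687/244
d^2q/dtau^2 = -(Gamma_qpp*(-1)^2 + 2*Gamma_qpq*(-1)*(7/4) + Gamma_qqq*(7/4)^2) = 208/61


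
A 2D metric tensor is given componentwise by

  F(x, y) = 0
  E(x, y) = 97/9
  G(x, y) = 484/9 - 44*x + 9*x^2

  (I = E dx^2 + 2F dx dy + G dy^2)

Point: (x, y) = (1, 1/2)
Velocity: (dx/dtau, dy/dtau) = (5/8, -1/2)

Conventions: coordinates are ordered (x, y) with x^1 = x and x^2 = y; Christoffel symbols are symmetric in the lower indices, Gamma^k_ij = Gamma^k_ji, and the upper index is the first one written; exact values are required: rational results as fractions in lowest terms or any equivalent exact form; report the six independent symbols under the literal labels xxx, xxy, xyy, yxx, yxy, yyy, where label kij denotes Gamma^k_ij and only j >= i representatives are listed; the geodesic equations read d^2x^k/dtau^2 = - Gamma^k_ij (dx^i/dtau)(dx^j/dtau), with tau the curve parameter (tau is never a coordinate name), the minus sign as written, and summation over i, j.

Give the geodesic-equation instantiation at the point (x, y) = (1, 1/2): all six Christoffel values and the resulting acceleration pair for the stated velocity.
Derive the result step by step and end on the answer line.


E = 97/9, F = 0, G = 169/9 at the point
E_x = 0, E_y = 0, F_x = 0, F_y = 0, G_x = -26, G_y = 0
EG - F^2 = 16393/81;  g^inv = (81/16393) * [[169/9, 0], [0, 97/9]]
first-kind symbols [ij,l] = (1/2)(d_i g_jl + d_j g_il - d_l g_ij): [xx,x] = E_x/2 = 0, [xx,y] = F_x - E_y/2 = 0, [xy,x] = E_y/2 = 0, [xy,y] = G_x/2 = -13, [yy,x] = F_y - G_x/2 = 13, [yy,y] = G_y/2 = 0
Gamma^x_ij = (G*[ij,x] - F*[ij,y])/(EG - F^2), Gamma^y_ij = (E*[ij,y] - F*[ij,x])/(EG - F^2)
Gamma_xxx = 0, Gamma_xxy = 0, Gamma_xyy = 117/97, Gamma_yxx = 0, Gamma_yxy = -9/13, Gamma_yyy = 0
d^2x/dtau^2 = -(Gamma_xxx*(5/8)^2 + 2*Gamma_xxy*(5/8)*(-1/2) + Gamma_xyy*(-1/2)^2) = -117/388
d^2y/dtau^2 = -(Gamma_yxx*(5/8)^2 + 2*Gamma_yxy*(5/8)*(-1/2) + Gamma_yyy*(-1/2)^2) = -45/104

Answer: Gamma_xxx = 0, Gamma_xxy = 0, Gamma_xyy = 117/97, Gamma_yxx = 0, Gamma_yxy = -9/13, Gamma_yyy = 0; accelerations (d^2x/dtau^2, d^2y/dtau^2) = (-117/388, -45/104)


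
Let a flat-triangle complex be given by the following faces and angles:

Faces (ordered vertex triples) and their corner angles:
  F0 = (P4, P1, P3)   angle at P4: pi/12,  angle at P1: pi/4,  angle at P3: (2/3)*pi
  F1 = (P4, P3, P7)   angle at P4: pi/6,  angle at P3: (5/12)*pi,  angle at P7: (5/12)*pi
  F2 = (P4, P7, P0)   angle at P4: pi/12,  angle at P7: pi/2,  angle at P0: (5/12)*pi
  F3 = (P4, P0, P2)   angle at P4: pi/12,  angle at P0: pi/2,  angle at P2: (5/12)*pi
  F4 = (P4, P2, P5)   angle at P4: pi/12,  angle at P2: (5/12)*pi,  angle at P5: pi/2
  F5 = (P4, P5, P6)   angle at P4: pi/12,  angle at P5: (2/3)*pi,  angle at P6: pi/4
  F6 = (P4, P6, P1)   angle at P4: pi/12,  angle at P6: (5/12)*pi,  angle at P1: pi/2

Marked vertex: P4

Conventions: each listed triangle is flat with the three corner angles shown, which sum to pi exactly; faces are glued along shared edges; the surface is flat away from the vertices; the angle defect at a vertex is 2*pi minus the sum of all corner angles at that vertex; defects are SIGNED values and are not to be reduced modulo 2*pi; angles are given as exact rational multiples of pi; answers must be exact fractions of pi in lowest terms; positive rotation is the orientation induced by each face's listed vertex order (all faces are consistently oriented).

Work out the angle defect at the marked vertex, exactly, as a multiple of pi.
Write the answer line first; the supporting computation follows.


Answer: defect(P4) = (4/3)*pi

Sum of corner angles at P4: (2/3)*pi
defect = 2*pi - (2/3)*pi


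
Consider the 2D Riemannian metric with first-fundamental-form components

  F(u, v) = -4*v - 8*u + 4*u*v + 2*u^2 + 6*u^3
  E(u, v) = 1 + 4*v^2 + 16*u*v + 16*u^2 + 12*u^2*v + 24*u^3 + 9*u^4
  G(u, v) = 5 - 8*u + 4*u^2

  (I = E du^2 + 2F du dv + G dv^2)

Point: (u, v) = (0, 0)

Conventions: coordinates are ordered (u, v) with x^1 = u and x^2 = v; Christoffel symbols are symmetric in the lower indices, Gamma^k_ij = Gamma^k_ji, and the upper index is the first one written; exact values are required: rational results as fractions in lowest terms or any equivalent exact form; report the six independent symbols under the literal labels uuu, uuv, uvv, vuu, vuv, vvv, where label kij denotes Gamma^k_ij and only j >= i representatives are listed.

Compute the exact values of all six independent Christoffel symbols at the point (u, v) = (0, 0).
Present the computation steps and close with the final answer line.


E = 1, F = 0, G = 5 at the point
E_u = 0, E_v = 0, F_u = -8, F_v = -4, G_u = -8, G_v = 0
EG - F^2 = 5;  g^inv = (1/5) * [[5, 0], [0, 1]]
first-kind symbols [ij,l] = (1/2)(d_i g_jl + d_j g_il - d_l g_ij): [uu,u] = E_u/2 = 0, [uu,v] = F_u - E_v/2 = -8, [uv,u] = E_v/2 = 0, [uv,v] = G_u/2 = -4, [vv,u] = F_v - G_u/2 = 0, [vv,v] = G_v/2 = 0
Gamma^u_ij = (G*[ij,u] - F*[ij,v])/(EG - F^2), Gamma^v_ij = (E*[ij,v] - F*[ij,u])/(EG - F^2)

Answer: Gamma_uuu = 0, Gamma_uuv = 0, Gamma_uvv = 0, Gamma_vuu = -8/5, Gamma_vuv = -4/5, Gamma_vvv = 0


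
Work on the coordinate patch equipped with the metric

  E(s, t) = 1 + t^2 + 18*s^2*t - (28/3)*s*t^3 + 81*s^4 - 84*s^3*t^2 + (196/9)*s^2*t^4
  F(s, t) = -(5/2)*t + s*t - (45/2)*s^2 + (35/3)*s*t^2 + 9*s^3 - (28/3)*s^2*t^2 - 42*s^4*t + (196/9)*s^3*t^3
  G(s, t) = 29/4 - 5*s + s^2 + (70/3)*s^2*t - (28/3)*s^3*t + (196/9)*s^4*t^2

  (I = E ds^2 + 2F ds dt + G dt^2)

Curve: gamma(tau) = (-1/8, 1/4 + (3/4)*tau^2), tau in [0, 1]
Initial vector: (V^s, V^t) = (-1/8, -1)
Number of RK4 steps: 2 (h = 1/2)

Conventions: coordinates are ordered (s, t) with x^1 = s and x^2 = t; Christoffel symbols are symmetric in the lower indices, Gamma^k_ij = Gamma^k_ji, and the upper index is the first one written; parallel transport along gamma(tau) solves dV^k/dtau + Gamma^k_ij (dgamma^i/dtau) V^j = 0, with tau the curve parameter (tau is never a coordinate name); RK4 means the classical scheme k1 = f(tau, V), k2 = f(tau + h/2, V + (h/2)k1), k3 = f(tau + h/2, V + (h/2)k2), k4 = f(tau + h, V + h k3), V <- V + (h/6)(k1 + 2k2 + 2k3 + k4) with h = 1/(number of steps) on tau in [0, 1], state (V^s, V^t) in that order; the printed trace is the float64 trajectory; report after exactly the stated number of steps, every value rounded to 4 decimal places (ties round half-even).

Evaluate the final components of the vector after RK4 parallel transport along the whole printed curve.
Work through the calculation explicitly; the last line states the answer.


gamma'(tau) = (0, (3/2)*tau); f(tau, V)^k = -Gamma^k_ij(gamma(tau)) gamma'^i(tau) V^j; h = 1/2; intermediate values shown to 6 dp
curve data and Christoffel symbols at the stage parameters:
  tau = 0.000000: gamma = (-0.125000, 0.250000), gamma' = (0.000000, 0.000000); Gamma_sss = -0.132880, Gamma_sst = 0.067529, Gamma_stt = -0.003812, Gamma_tss = 0.822397, Gamma_tst = -0.417939, Gamma_ttt = 0.023593
  tau = 0.250000: gamma = (-0.125000, 0.296875), gamma' = (0.000000, 0.375000); Gamma_sss = -0.157833, Gamma_sst = 0.079848, Gamma_stt = -0.004324, Gamma_tss = 0.854403, Gamma_tst = -0.432244, Gamma_ttt = 0.023410
  tau = 0.500000: gamma = (-0.125000, 0.437500), gamma' = (0.000000, 0.750000); Gamma_sss = -0.254031, Gamma_sst = 0.122070, Gamma_stt = -0.005893, Gamma_tss = 0.978480, Gamma_tst = -0.470189, Gamma_ttt = 0.022699
  tau = 0.750000: gamma = (-0.125000, 0.671875), gamma' = (0.000000, 1.125000); Gamma_sss = -0.503560, Gamma_sst = 0.206187, Gamma_stt = -0.008428, Gamma_tss = 1.251611, Gamma_tst = -0.512484, Gamma_ttt = 0.020948
  tau = 1.000000: gamma = (-0.125000, 1.000000), gamma' = (0.000000, 1.500000); Gamma_sss = -1.059841, Gamma_sst = 0.331998, Gamma_stt = -0.011173, Gamma_tss = 1.658603, Gamma_tst = -0.519562, Gamma_ttt = 0.017485
step 0: V^s = -0.1250, V^t = -1.0000
step 1: k1 = (0.000000, 0.000000), k2 = (0.002121, -0.011483), k3 = (0.002101, -0.011372), k4 = (0.006903, -0.026589); V <- V + (h/6)(k1 + 2k2 + 2k3 + k4): V^s = -0.1237, V^t = -1.0060
step 2: k1 = (0.006881, -0.026503), k2 = (0.018698, -0.046474), k3 = (0.017965, -0.044653), k4 = (0.039905, -0.062449); V <- V + (h/6)(k1 + 2k2 + 2k3 + k4): V^s = -0.1137, V^t = -1.0286

Answer: V^s = -0.1137, V^t = -1.0286


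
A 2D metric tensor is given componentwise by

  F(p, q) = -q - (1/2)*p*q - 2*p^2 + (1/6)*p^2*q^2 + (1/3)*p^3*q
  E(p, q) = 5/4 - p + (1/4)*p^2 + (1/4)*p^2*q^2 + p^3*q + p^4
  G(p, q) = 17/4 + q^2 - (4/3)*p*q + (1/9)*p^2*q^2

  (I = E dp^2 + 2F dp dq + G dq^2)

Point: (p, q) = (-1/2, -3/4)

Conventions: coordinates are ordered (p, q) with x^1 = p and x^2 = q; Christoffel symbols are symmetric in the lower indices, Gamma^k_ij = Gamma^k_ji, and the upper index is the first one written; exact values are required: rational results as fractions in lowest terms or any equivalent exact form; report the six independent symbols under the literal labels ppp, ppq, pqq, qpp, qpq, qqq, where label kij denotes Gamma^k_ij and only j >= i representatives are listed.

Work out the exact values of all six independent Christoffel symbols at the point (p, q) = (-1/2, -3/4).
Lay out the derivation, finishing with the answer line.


E = 513/256, F = 15/128, G = 277/64 at the point
E_p = -157/64, E_q = -7/32, F_p = 67/32, F_q = -41/48, G_p = 15/16, G_q = -7/8
EG - F^2 = 35469/4096;  g^inv = (4096/35469) * [[277/64, -15/128], [-15/128, 513/256]]
first-kind symbols [ij,l] = (1/2)(d_i g_jl + d_j g_il - d_l g_ij): [pp,p] = E_p/2 = -157/128, [pp,q] = F_p - E_q/2 = 141/64, [pq,p] = E_q/2 = -7/64, [pq,q] = G_p/2 = 15/32, [qq,p] = F_q - G_p/2 = -127/96, [qq,q] = G_q/2 = -7/16
Gamma^p_ij = (G*[ij,p] - F*[ij,q])/(EG - F^2), Gamma^q_ij = (E*[ij,q] - F*[ij,p])/(EG - F^2)

Answer: Gamma_ppp = -22802/35469, Gamma_ppq = -2164/35469, Gamma_pqq = -69728/106407, Gamma_qpp = 6224/11823, Gamma_qpq = 1300/11823, Gamma_qqq = -2956/35469


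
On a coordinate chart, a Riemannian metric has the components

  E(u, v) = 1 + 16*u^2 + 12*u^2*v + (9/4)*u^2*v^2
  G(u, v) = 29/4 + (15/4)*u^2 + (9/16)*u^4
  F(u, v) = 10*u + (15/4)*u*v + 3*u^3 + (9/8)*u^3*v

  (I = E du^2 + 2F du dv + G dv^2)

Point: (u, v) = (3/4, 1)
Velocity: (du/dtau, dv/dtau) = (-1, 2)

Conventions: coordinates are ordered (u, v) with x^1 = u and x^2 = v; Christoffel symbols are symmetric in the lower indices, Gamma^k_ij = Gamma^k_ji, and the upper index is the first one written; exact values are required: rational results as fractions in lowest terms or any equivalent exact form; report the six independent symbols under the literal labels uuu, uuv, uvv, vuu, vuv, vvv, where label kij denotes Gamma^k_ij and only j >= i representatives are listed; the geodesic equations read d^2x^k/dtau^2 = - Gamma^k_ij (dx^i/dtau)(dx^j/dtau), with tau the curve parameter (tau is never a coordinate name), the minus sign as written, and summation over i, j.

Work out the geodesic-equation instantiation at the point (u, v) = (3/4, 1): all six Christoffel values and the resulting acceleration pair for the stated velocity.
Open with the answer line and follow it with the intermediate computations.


Answer: Gamma_uuu = 92928/108761, Gamma_uuv = 19008/108761, Gamma_uvv = 0, Gamma_vuu = 65824/108761, Gamma_vuv = 13464/108761, Gamma_vvv = 0; accelerations (d^2u/dtau^2, d^2v/dtau^2) = (-16896/108761, -11968/108761)

E = 1153/64, F = 6171/512, G = 39065/4096 at the point
E_u = 363/8, E_v = 297/32, F_u = 2651/128, F_v = 1683/512, G_u = 1683/256, G_v = 0
EG - F^2 = 108761/4096;  g^inv = (4096/108761) * [[39065/4096, -6171/512], [-6171/512, 1153/64]]
first-kind symbols [ij,l] = (1/2)(d_i g_jl + d_j g_il - d_l g_ij): [uu,u] = E_u/2 = 363/16, [uu,v] = F_u - E_v/2 = 2057/128, [uv,u] = E_v/2 = 297/64, [uv,v] = G_u/2 = 1683/512, [vv,u] = F_v - G_u/2 = 0, [vv,v] = G_v/2 = 0
Gamma^u_ij = (G*[ij,u] - F*[ij,v])/(EG - F^2), Gamma^v_ij = (E*[ij,v] - F*[ij,u])/(EG - F^2)
Gamma_uuu = 92928/108761, Gamma_uuv = 19008/108761, Gamma_uvv = 0, Gamma_vuu = 65824/108761, Gamma_vuv = 13464/108761, Gamma_vvv = 0
d^2u/dtau^2 = -(Gamma_uuu*(-1)^2 + 2*Gamma_uuv*(-1)*(2) + Gamma_uvv*(2)^2) = -16896/108761
d^2v/dtau^2 = -(Gamma_vuu*(-1)^2 + 2*Gamma_vuv*(-1)*(2) + Gamma_vvv*(2)^2) = -11968/108761


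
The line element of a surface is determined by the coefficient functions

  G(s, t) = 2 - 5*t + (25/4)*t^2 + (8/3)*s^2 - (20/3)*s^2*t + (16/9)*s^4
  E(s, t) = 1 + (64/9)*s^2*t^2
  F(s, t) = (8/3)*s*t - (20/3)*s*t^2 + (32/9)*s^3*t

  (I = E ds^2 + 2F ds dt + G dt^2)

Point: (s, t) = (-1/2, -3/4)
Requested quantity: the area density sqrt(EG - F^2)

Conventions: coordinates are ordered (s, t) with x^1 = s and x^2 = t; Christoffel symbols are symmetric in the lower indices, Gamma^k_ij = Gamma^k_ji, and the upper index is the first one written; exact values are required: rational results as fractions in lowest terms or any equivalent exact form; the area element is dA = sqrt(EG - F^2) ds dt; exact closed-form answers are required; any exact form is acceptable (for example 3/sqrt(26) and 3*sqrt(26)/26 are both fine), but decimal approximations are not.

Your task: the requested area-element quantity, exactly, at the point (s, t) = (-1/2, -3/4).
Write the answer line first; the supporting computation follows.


Answer: sqrt(EG - F^2) = sqrt(7081)/24

E = 2, F = 77/24, G = 6505/576; EG - F^2 = 7081/576


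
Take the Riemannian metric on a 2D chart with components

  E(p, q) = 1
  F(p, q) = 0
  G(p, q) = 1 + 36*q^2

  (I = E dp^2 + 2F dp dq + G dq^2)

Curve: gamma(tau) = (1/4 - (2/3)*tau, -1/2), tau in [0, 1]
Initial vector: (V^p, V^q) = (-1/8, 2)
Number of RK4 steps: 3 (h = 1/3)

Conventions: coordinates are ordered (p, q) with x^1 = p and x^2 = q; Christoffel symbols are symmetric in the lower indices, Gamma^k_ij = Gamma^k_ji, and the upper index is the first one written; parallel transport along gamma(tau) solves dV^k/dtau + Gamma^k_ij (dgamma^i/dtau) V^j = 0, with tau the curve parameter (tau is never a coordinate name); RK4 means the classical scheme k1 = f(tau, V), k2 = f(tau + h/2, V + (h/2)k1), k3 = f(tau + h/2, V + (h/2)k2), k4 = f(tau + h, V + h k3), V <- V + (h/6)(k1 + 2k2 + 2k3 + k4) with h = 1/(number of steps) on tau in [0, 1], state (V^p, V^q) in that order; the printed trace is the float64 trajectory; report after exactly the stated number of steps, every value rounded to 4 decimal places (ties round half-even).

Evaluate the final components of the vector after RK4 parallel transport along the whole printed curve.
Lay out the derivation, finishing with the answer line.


gamma'(tau) = (-2/3, 0); f(tau, V)^k = -Gamma^k_ij(gamma(tau)) gamma'^i(tau) V^j; h = 1/3; intermediate values shown to 6 dp
curve data and Christoffel symbols at the stage parameters:
  tau = 0.000000: gamma = (0.250000, -0.500000), gamma' = (-0.666667, 0.000000); Gamma_ppp = 0.000000, Gamma_ppq = 0.000000, Gamma_pqq = 0.000000, Gamma_qpp = 0.000000, Gamma_qpq = 0.000000, Gamma_qqq = -1.800000
  tau = 0.166667: gamma = (0.138889, -0.500000), gamma' = (-0.666667, 0.000000); Gamma_ppp = 0.000000, Gamma_ppq = 0.000000, Gamma_pqq = 0.000000, Gamma_qpp = 0.000000, Gamma_qpq = 0.000000, Gamma_qqq = -1.800000
  tau = 0.333333: gamma = (0.027778, -0.500000), gamma' = (-0.666667, 0.000000); Gamma_ppp = 0.000000, Gamma_ppq = 0.000000, Gamma_pqq = 0.000000, Gamma_qpp = 0.000000, Gamma_qpq = 0.000000, Gamma_qqq = -1.800000
  tau = 0.500000: gamma = (-0.083333, -0.500000), gamma' = (-0.666667, 0.000000); Gamma_ppp = 0.000000, Gamma_ppq = 0.000000, Gamma_pqq = 0.000000, Gamma_qpp = 0.000000, Gamma_qpq = 0.000000, Gamma_qqq = -1.800000
  tau = 0.666667: gamma = (-0.194444, -0.500000), gamma' = (-0.666667, 0.000000); Gamma_ppp = 0.000000, Gamma_ppq = 0.000000, Gamma_pqq = 0.000000, Gamma_qpp = 0.000000, Gamma_qpq = 0.000000, Gamma_qqq = -1.800000
  tau = 0.833333: gamma = (-0.305556, -0.500000), gamma' = (-0.666667, 0.000000); Gamma_ppp = 0.000000, Gamma_ppq = 0.000000, Gamma_pqq = 0.000000, Gamma_qpp = 0.000000, Gamma_qpq = 0.000000, Gamma_qqq = -1.800000
  tau = 1.000000: gamma = (-0.416667, -0.500000), gamma' = (-0.666667, 0.000000); Gamma_ppp = 0.000000, Gamma_ppq = 0.000000, Gamma_pqq = 0.000000, Gamma_qpp = 0.000000, Gamma_qpq = 0.000000, Gamma_qqq = -1.800000
step 0: V^p = -0.1250, V^q = 2.0000
step 1: k1 = (0.000000, 0.000000), k2 = (0.000000, 0.000000), k3 = (0.000000, 0.000000), k4 = (0.000000, 0.000000); V <- V + (h/6)(k1 + 2k2 + 2k3 + k4): V^p = -0.1250, V^q = 2.0000
step 2: k1 = (0.000000, 0.000000), k2 = (0.000000, 0.000000), k3 = (0.000000, 0.000000), k4 = (0.000000, 0.000000); V <- V + (h/6)(k1 + 2k2 + 2k3 + k4): V^p = -0.1250, V^q = 2.0000
step 3: k1 = (0.000000, 0.000000), k2 = (0.000000, 0.000000), k3 = (0.000000, 0.000000), k4 = (0.000000, 0.000000); V <- V + (h/6)(k1 + 2k2 + 2k3 + k4): V^p = -0.1250, V^q = 2.0000

Answer: V^p = -0.1250, V^q = 2.0000


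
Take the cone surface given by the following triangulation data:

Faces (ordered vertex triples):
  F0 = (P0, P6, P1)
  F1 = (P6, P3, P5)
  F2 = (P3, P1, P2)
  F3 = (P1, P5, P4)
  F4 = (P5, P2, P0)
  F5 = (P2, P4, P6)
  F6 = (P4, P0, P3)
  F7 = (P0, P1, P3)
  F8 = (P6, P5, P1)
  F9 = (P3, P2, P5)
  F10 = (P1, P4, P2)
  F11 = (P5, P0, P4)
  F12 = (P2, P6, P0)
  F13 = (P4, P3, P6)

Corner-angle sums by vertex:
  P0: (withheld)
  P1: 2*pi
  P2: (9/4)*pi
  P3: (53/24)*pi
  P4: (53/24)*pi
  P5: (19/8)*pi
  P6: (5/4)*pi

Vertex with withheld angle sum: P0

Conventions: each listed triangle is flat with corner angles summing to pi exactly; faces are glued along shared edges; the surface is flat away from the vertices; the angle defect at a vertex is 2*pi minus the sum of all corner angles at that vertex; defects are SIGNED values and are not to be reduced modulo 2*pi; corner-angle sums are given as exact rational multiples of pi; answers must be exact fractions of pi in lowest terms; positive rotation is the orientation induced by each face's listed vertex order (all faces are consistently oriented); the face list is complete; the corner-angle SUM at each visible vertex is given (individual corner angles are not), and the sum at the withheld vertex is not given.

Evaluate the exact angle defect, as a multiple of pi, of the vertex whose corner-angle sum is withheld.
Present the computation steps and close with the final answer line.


V = 7, E = 21, F = 14; chi = V - E + F = 0
Gauss-Bonnet: total defect = 2*pi*chi = 0; visible defects sum to (-7/24)*pi

Answer: defect(P0) = (7/24)*pi


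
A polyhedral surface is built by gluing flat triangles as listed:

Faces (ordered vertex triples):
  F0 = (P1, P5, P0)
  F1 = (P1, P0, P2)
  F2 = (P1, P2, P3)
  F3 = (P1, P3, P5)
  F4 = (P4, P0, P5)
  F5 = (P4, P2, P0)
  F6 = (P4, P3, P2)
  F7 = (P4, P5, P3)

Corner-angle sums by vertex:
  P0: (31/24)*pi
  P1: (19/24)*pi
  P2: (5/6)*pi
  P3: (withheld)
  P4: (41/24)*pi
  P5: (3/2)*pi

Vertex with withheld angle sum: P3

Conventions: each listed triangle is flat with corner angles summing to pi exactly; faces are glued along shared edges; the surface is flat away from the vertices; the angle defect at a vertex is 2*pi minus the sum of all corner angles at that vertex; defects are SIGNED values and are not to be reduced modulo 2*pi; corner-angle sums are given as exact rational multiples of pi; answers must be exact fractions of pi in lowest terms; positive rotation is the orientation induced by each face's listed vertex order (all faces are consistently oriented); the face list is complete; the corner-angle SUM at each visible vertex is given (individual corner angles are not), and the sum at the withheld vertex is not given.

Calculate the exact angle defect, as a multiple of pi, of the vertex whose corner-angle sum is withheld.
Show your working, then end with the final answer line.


V = 6, E = 12, F = 8; chi = V - E + F = 2
Gauss-Bonnet: total defect = 2*pi*chi = 4*pi; visible defects sum to (31/8)*pi

Answer: defect(P3) = pi/8


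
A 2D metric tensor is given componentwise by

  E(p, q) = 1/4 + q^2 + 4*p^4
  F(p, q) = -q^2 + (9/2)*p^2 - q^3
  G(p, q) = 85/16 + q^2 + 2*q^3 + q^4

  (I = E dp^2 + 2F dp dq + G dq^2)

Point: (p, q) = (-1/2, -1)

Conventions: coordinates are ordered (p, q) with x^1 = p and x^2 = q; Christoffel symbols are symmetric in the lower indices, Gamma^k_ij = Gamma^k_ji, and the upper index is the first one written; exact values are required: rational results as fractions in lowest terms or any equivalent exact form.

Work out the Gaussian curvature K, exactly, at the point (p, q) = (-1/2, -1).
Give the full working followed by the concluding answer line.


E = 3/2, F = 9/8, G = 85/16, EG - F^2 = 429/64 at the point
E_p = -2, E_q = -2, F_p = -9/2, F_q = -1, G_p = 0, G_q = 0
E_qq = 2, F_pq = 0, G_pp = 0
Using the Brioschi determinant formula for K from the metric derivatives:
M1 = [[-E_qq/2 + F_pq - G_pp/2, E_p/2, F_p - E_q/2], [F_q - G_p/2, E, F], [G_q/2, F, G]] = [[-1, -1, -7/2], [-1, 3/2, 9/8], [0, 9/8, 85/16]]; det M1 = -517/64
M2 = [[0, E_q/2, G_p/2], [E_q/2, E, F], [G_p/2, F, G]] = [[0, -1, 0], [-1, 3/2, 9/8], [0, 9/8, 85/16]]; det M2 = -85/16
det M1 - det M2 = -177/64; K = -177/64 / (429/64)^2 = -3776/61347

Answer: K = -3776/61347


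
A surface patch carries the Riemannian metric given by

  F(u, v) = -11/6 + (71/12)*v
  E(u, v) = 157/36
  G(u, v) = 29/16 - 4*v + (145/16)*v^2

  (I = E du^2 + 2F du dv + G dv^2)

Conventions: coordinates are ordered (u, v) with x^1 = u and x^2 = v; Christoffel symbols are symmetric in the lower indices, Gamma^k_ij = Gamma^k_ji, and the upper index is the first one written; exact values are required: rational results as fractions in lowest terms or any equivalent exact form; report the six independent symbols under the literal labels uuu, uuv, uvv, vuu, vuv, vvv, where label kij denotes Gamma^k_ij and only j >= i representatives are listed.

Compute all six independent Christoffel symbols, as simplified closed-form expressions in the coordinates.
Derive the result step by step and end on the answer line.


E = 157/36; F = -11/6 + (71/12)*v; G = 29/16 - 4*v + (145/16)*v^2
Gamma^k_ij = (1/2) g^{kl} (d_i g_jl + d_j g_il - d_l g_ij), with g^inv = (1/(EG-F^2)) [[G, -F], [-F, E]]
first partials: E_u = 0, E_v = 0, F_u = 0, F_v = 71/12, G_u = 0, G_v = -4 + (145/8)*v
D = EG - F^2 = 2617/576 + (17/4)*v + (289/64)*v^2
expanded: Gamma^u_uu = (G E_u - 2F F_u + F E_v)/(2D), Gamma^u_uv = (G E_v - F G_u)/(2D), Gamma^u_vv = (2G F_v - G G_u - F G_v)/(2D), Gamma^v_uu = (2E F_u - E E_v - F E_u)/(2D), Gamma^v_uv = (E G_u - F E_v)/(2D), Gamma^v_vv = (E G_v - 2F F_v + F G_u)/(2D); substitute and cancel common factors

Answer: Gamma_uuu = 0, Gamma_uuv = 0, Gamma_uvv = (2754*v + 4065)/(2601*v^2 + 2448*v + 2617), Gamma_vuu = 0, Gamma_vuv = 0, Gamma_vvv = (2601*v + 1224)/(2601*v^2 + 2448*v + 2617)


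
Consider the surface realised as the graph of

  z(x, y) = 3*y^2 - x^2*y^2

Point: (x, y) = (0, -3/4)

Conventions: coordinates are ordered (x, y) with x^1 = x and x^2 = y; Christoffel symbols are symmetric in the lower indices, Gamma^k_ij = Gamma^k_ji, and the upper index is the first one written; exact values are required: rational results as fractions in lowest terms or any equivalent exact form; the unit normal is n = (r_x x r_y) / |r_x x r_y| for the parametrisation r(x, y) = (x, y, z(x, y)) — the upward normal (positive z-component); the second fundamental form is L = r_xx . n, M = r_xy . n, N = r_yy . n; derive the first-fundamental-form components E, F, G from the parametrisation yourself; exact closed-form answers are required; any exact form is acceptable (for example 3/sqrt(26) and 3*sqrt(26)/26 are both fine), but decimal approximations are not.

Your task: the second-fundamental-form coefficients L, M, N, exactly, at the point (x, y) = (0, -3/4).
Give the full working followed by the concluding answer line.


z_x = 0, z_y = -9/2, z_xx = -9/8, z_xy = 0, z_yy = 6
E = 1, F = 0, G = 85/4; answer radicand W^2 = 85/4
unnormalised second-form numerators: l = -9/8, m = 0, n = 6; L = l/sqrt(85/4), and similarly M = m/sqrt(W^2), N = n/sqrt(W^2)

Answer: L = -9*sqrt(85)/340, M = 0, N = 12*sqrt(85)/85


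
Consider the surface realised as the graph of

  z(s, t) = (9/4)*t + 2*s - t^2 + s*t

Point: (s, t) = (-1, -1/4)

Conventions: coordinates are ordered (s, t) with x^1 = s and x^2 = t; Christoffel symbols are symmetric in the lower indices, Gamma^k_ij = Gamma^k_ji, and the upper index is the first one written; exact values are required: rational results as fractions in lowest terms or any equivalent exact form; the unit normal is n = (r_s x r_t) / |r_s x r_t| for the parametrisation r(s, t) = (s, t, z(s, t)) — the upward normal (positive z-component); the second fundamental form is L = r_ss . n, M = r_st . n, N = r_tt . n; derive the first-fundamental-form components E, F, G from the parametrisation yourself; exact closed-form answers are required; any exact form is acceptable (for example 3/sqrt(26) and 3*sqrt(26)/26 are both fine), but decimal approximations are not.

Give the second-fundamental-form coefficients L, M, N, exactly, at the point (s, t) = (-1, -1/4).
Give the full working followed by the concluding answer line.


z_s = 7/4, z_t = 7/4, z_ss = 0, z_st = 1, z_tt = -2
E = 65/16, F = 49/16, G = 65/16; answer radicand W^2 = 57/8
unnormalised second-form numerators: l = 0, m = 1, n = -2; L = l/sqrt(57/8), and similarly M = m/sqrt(W^2), N = n/sqrt(W^2)

Answer: L = 0, M = 2*sqrt(114)/57, N = -4*sqrt(114)/57


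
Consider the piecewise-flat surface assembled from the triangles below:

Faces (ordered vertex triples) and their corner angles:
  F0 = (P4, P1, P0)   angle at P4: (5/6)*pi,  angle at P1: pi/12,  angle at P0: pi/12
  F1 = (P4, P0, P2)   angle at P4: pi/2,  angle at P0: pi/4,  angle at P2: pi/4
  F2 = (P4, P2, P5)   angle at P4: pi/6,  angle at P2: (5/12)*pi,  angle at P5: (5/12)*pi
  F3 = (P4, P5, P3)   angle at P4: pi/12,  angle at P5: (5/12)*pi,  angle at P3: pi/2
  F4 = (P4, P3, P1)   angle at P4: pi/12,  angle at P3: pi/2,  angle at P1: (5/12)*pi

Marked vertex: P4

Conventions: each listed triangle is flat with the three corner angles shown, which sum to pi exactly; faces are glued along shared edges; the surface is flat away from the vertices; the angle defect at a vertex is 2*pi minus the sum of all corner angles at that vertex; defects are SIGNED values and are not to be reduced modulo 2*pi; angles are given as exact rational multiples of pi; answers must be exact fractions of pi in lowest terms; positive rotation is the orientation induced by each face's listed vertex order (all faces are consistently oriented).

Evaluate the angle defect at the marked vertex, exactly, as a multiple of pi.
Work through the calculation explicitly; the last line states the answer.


Sum of corner angles at P4: (5/3)*pi
defect = 2*pi - (5/3)*pi

Answer: defect(P4) = pi/3


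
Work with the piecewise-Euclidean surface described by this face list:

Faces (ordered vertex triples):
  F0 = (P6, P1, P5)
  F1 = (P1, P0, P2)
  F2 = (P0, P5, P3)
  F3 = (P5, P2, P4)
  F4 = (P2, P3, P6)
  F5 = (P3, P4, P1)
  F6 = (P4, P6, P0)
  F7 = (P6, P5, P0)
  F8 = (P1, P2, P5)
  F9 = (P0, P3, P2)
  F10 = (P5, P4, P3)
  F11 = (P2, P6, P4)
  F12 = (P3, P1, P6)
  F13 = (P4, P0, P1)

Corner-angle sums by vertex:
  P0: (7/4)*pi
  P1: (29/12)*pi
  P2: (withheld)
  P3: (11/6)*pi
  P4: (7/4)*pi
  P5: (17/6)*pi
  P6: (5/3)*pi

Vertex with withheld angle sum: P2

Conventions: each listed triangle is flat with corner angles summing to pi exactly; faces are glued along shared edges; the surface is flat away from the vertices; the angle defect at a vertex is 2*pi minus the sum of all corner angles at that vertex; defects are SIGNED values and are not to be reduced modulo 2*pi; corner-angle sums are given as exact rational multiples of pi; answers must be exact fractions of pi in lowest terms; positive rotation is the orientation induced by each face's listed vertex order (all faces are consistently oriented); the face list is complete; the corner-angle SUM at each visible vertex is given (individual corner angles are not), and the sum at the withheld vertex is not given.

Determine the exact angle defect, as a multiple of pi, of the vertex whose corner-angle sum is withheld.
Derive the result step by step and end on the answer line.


V = 7, E = 21, F = 14; chi = V - E + F = 0
Gauss-Bonnet: total defect = 2*pi*chi = 0; visible defects sum to -pi/4

Answer: defect(P2) = pi/4


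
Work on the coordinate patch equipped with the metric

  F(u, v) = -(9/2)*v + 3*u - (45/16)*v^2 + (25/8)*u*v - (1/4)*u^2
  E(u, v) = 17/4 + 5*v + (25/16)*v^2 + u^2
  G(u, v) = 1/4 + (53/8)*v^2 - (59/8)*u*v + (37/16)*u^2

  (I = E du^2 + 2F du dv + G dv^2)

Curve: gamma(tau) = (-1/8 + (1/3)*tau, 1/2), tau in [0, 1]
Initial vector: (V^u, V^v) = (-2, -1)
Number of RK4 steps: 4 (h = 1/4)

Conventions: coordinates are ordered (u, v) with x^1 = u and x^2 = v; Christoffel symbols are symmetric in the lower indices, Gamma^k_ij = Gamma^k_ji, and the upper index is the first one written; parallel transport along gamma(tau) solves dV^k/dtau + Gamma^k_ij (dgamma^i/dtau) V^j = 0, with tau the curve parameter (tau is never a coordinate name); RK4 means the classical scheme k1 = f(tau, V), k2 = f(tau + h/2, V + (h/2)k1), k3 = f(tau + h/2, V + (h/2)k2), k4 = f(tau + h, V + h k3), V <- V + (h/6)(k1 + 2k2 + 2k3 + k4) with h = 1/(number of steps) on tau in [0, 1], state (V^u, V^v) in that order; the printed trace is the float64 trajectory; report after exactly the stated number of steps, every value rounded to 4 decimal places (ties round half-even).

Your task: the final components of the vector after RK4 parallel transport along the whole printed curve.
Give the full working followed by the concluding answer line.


gamma'(tau) = (1/3, 0); f(tau, V)^k = -Gamma^k_ij(gamma(tau)) gamma'^i(tau) V^j; h = 1/4; intermediate values shown to 6 dp
curve data and Christoffel symbols at the stage parameters:
  tau = 0.000000: gamma = (-0.125000, 0.500000), gamma' = (0.333333, 0.000000); Gamma_uuu = 0.933323, Gamma_uuv = 0.076259, Gamma_uvv = -0.016195, Gamma_vuu = 1.928958, Gamma_vuv = -0.775520, Gamma_vvv = 1.546324
  tau = 0.125000: gamma = (-0.083333, 0.500000), gamma' = (0.333333, 0.000000); Gamma_uuu = 0.877986, Gamma_uuv = 0.108890, Gamma_uvv = -0.056473, Gamma_vuu = 1.906647, Gamma_vuv = -0.750494, Gamma_vvv = 1.539043
  tau = 0.250000: gamma = (-0.041667, 0.500000), gamma' = (0.333333, 0.000000); Gamma_uuu = 0.824792, Gamma_uuv = 0.138553, Gamma_uvv = -0.094778, Gamma_vuu = 1.887171, Gamma_vuv = -0.728975, Gamma_vvv = 1.535044
  tau = 0.375000: gamma = (0.000000, 0.500000), gamma' = (0.333333, 0.000000); Gamma_uuu = 0.773624, Gamma_uuv = 0.165627, Gamma_uvv = -0.131383, Gamma_vuu = 1.870613, Gamma_vuv = -0.710627, Gamma_vvv = 1.534169
  tau = 0.500000: gamma = (0.041667, 0.500000), gamma' = (0.333333, 0.000000); Gamma_uuu = 0.724337, Gamma_uuv = 0.190450, Gamma_uvv = -0.166545, Gamma_vuu = 1.857028, Gamma_vuv = -0.695140, Gamma_vvv = 1.536255
  tau = 0.625000: gamma = (0.083333, 0.500000), gamma' = (0.333333, 0.000000); Gamma_uuu = 0.676774, Gamma_uuv = 0.213326, Gamma_uvv = -0.200506, Gamma_vuu = 1.846445, Gamma_vuv = -0.682222, Gamma_vvv = 1.541145
  tau = 0.750000: gamma = (0.125000, 0.500000), gamma' = (0.333333, 0.000000); Gamma_uuu = 0.630762, Gamma_uuv = 0.234526, Gamma_uvv = -0.233492, Gamma_vuu = 1.838881, Gamma_vuv = -0.671600, Gamma_vvv = 1.548679
  tau = 0.875000: gamma = (0.166667, 0.500000), gamma' = (0.333333, 0.000000); Gamma_uuu = 0.586125, Gamma_uuv = 0.254288, Gamma_uvv = -0.265714, Gamma_vuu = 1.834341, Gamma_vuv = -0.663017, Gamma_vvv = 1.558694
  tau = 1.000000: gamma = (0.208333, 0.500000), gamma' = (0.333333, 0.000000); Gamma_uuu = 0.542681, Gamma_uuv = 0.272824, Gamma_uvv = -0.297369, Gamma_vuu = 1.832822, Gamma_vuv = -0.656224, Gamma_vvv = 1.571018
step 0: V^u = -2.0000, V^v = -1.0000
step 1: k1 = (0.647635, 1.027465), k2 = (0.593267, 1.001612), k3 = (0.595373, 1.005123), k4 = (0.543519, 0.982550); V <- V + (h/6)(k1 + 2k2 + 2k3 + k4): V^u = -1.8513, V^v = -0.7490
step 2: k1 = (0.543577, 0.982577), k2 = (0.494457, 0.963666), k3 = (0.496171, 0.966935), k4 = (0.449247, 0.951652); V <- V + (h/6)(k1 + 2k2 + 2k3 + k4): V^u = -1.7274, V^v = -0.5075
step 3: k1 = (0.449293, 0.951669), k2 = (0.404648, 0.940246), k3 = (0.406008, 0.943357), k4 = (0.363091, 0.935782); V <- V + (h/6)(k1 + 2k2 + 2k3 + k4): V^u = -1.6260, V^v = -0.2719
step 4: k1 = (0.363130, 0.935791), k2 = (0.321945, 0.932206), k3 = (0.322988, 0.935255), k4 = (0.282992, 0.935714); V <- V + (h/6)(k1 + 2k2 + 2k3 + k4): V^u = -1.5453, V^v = -0.0383

Answer: V^u = -1.5453, V^v = -0.0383
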